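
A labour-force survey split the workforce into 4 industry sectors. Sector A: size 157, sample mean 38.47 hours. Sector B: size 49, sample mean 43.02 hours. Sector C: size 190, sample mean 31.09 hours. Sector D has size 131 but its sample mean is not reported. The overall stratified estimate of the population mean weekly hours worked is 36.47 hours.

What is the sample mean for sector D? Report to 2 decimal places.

N = 157 + 49 + 190 + 131 = 527.
Overall total = μ·N = 36.47·527 = 19219.69.
Subtract the known strata: 157·38.47 + 49·43.02 + 190·31.09 = 14054.87.
Remaining total for sector D: 19219.69 − 14054.87 = 5164.82.
Divide by its size: 5164.82 / 131 = 39.4261... → 39.43.

39.43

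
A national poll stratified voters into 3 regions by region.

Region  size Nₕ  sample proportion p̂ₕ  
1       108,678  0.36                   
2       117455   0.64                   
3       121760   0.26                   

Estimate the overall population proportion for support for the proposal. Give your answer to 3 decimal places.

0.420

N = 108678 + 117455 + 121760 = 347893.
Overall proportion = Σ (Nₕ/N)·p̂ₕ.
Σ Nₕp̂ₕ = 39124.08 + 75171.2 + 31657.6 = 145952.88.
145952.88 / 347893 = 0.41953... → 0.420.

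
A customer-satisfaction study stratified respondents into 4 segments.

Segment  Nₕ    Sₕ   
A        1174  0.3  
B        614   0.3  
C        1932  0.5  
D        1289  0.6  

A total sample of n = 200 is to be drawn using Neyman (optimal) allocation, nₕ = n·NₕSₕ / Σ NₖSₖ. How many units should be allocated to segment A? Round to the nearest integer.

31

A: NₕSₕ = 1174·0.3 = 352.2
B: NₕSₕ = 614·0.3 = 184.2
C: NₕSₕ = 1932·0.5 = 966
D: NₕSₕ = 1289·0.6 = 773.4
Σ NₕSₕ = 2275.8.
n_A = 200·352.2/2275.8 = 30.952... → 31.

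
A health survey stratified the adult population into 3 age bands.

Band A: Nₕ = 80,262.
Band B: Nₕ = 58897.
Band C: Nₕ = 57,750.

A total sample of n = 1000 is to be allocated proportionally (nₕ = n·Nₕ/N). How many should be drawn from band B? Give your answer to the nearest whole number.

N = 80262 + 58897 + 57750 = 196909.
n_B = 1000·58897/196909 = 299.108... → 299.

299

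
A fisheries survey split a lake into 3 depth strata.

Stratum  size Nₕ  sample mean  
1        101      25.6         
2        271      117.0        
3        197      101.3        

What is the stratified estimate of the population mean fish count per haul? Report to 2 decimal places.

x̄_st = (Σ Nₕx̄ₕ) / (Σ Nₕ) = (101·25.6 + 271·117.0 + 197·101.3) / 569
= 54248.7 / 569 = 95.3404... → 95.34.

95.34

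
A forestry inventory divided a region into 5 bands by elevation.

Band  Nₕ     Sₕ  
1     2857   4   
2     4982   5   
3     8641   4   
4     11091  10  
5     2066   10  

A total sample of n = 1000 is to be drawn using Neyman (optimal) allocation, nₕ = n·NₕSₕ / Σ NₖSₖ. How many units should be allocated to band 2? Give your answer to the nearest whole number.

123

1: NₕSₕ = 2857·4 = 11428
2: NₕSₕ = 4982·5 = 24910
3: NₕSₕ = 8641·4 = 34564
4: NₕSₕ = 11091·10 = 110910
5: NₕSₕ = 2066·10 = 20660
Σ NₕSₕ = 202472.
n_2 = 1000·24910/202472 = 123.029... → 123.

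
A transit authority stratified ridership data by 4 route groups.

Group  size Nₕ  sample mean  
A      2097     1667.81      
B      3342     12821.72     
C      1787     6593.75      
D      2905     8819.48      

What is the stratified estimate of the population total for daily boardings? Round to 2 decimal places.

Estimate total by summing Nₕ·x̄ₕ over strata.
2097·1667.81 + 3342·12821.72 + 1787·6593.75 + 2905·8819.48 = 3497397.57 + 42850188.24 + 11783031.25 + 25620589.4 = 83751206.46.

83751206.46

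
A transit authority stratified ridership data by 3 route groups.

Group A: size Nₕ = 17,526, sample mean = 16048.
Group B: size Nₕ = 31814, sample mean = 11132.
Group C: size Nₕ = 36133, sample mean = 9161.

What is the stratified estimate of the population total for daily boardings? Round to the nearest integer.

Population total = Σ Nₕ·x̄ₕ (each stratum's size times its mean).
17526·16048 + 31814·11132 + 36133·9161 = 281257248 + 354153448 + 331014413 = 966425109.

966425109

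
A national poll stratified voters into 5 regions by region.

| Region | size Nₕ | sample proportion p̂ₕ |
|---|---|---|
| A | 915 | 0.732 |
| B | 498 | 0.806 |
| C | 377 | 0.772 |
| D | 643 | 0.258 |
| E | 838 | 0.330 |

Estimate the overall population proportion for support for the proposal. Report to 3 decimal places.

N = 915 + 498 + 377 + 643 + 838 = 3271.
Overall proportion = Σ (Nₕ/N)·p̂ₕ.
Σ Nₕp̂ₕ = 669.78 + 401.388 + 291.044 + 165.894 + 276.54 = 1804.646.
1804.646 / 3271 = 0.55171... → 0.552.

0.552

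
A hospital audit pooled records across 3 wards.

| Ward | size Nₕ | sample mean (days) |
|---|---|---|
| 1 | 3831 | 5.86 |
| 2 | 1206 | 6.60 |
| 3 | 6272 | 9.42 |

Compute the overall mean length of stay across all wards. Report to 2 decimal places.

N = 11309; weights Wₕ = Nₕ/N = (0.3388, 0.1066, 0.5546).
x̄_st = Σ Wₕ·x̄ₕ = 0.3388·5.86 + 0.1066·6.60 + 0.5546·9.42 ≈ 7.9133...
→ 7.91.

7.91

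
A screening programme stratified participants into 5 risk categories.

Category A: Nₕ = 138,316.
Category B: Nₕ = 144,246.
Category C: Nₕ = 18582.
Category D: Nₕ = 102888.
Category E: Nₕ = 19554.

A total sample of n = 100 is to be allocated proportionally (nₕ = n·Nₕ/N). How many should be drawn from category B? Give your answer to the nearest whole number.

N = 138316 + 144246 + 18582 + 102888 + 19554 = 423586.
n_B = 100·144246/423586 = 34.054... → 34.

34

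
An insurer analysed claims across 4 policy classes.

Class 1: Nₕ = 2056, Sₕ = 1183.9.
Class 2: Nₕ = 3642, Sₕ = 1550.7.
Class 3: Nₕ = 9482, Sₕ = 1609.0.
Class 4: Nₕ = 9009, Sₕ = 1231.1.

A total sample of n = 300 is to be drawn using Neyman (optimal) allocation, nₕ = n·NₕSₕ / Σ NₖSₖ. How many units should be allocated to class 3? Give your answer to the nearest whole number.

1: NₕSₕ = 2056·1183.9 = 2434098.4
2: NₕSₕ = 3642·1550.7 = 5647649.4
3: NₕSₕ = 9482·1609.0 = 15256538
4: NₕSₕ = 9009·1231.1 = 11090979.9
Σ NₕSₕ = 34429265.7.
n_3 = 300·15256538/34429265.7 = 132.938... → 133.

133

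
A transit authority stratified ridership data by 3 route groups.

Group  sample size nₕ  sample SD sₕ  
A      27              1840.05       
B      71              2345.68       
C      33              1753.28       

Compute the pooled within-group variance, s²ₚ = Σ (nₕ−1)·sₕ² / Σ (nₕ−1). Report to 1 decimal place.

4465258.7

A: (27−1)·1840.05² = 26·3385784.0025 = 88030384.065
B: (71−1)·2345.68² = 70·5502214.6624 = 385155026.368
C: (33−1)·1753.28² = 32·3073990.7584 = 98367704.2688
Numerator = 571553114.7018; denominator = Σ(nₕ−1) = 128.
s²ₚ = 571553114.7018/128 = 4465258.709... → 4465258.7.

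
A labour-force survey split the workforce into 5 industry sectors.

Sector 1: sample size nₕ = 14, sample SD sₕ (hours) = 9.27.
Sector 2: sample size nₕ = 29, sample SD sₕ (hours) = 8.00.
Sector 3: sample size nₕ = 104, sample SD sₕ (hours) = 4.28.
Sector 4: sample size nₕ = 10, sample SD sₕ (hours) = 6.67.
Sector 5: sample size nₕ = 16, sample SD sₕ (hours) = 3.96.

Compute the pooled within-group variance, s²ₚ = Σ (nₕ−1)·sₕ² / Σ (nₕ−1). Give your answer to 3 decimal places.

32.331

Degrees of freedom: 13 + 28 + 103 + 9 + 15 = 168.
Σ(nₕ−1)sₕ² = 13·85.9329 + 28·64 + 103·18.3184 + 9·44.4889 + 15·15.6816 = 5431.547.
s²ₚ = 5431.547 / 168 = 32.33064... → 32.331.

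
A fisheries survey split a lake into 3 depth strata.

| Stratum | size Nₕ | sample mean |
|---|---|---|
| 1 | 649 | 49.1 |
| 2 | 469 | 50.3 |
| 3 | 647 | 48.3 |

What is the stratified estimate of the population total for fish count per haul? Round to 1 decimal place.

Population total = Σ Nₕ·x̄ₕ (each stratum's size times its mean).
649·49.1 + 469·50.3 + 647·48.3 = 31865.9 + 23590.7 + 31250.1 = 86706.7.

86706.7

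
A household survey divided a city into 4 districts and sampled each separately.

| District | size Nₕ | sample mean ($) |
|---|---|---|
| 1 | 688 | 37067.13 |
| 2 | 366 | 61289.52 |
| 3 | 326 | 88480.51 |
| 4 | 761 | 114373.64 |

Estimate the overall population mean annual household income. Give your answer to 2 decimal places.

76514.31

x̄_st = (Σ Nₕx̄ₕ) / (Σ Nₕ) = (688·37067.13 + 366·61289.52 + 326·88480.51 + 761·114373.64) / 2141
= 163817136.06 / 2141 = 76514.3092... → 76514.31.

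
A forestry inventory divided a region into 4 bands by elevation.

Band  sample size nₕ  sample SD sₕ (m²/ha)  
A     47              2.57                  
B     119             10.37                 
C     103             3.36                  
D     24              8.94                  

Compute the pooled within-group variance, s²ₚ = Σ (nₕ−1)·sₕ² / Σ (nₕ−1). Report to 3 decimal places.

55.304

A: (47−1)·2.57² = 46·6.6049 = 303.8254
B: (119−1)·10.37² = 118·107.5369 = 12689.3542
C: (103−1)·3.36² = 102·11.2896 = 1151.5392
D: (24−1)·8.94² = 23·79.9236 = 1838.2428
Numerator = 15982.9616; denominator = Σ(nₕ−1) = 289.
s²ₚ = 15982.9616/289 = 55.30437... → 55.304.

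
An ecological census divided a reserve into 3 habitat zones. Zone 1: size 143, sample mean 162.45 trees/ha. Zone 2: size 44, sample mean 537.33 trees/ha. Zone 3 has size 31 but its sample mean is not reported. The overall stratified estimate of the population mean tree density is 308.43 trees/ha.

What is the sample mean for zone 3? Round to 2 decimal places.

656.93

N = 143 + 44 + 31 = 218.
Overall total = μ·N = 308.43·218 = 67237.74.
Subtract the known strata: 143·162.45 + 44·537.33 = 46872.87.
Remaining total for zone 3: 67237.74 − 46872.87 = 20364.87.
Divide by its size: 20364.87 / 31 = 656.9313... → 656.93.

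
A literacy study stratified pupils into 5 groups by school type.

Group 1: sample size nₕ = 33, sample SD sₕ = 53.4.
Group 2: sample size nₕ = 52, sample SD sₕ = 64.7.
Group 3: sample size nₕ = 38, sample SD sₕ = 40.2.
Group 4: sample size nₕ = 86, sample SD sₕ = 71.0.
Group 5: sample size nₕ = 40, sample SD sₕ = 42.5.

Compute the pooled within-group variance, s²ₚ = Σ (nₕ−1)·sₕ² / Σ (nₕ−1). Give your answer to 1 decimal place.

3538.8

1: (33−1)·53.4² = 32·2851.56 = 91249.92
2: (52−1)·64.7² = 51·4186.09 = 213490.59
3: (38−1)·40.2² = 37·1616.04 = 59793.48
4: (86−1)·71.0² = 85·5041 = 428485
5: (40−1)·42.5² = 39·1806.25 = 70443.75
Numerator = 863462.74; denominator = Σ(nₕ−1) = 244.
s²ₚ = 863462.74/244 = 3538.782... → 3538.8.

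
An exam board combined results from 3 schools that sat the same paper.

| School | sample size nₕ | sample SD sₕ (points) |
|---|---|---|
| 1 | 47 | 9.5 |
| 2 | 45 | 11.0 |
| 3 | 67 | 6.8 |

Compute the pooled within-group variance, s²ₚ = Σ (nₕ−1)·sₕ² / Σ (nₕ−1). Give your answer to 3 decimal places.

Degrees of freedom: 46 + 44 + 66 = 156.
Σ(nₕ−1)sₕ² = 46·90.25 + 44·121 + 66·46.24 = 12527.34.
s²ₚ = 12527.34 / 156 = 80.30346... → 80.303.

80.303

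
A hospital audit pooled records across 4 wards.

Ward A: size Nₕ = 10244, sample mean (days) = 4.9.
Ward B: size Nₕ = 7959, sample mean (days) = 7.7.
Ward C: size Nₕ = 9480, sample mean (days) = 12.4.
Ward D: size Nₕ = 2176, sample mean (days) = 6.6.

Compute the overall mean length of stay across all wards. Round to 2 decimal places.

x̄_st = (Σ Nₕx̄ₕ) / (Σ Nₕ) = (10244·4.9 + 7959·7.7 + 9480·12.4 + 2176·6.6) / 29859
= 243393.5 / 29859 = 8.1514... → 8.15.

8.15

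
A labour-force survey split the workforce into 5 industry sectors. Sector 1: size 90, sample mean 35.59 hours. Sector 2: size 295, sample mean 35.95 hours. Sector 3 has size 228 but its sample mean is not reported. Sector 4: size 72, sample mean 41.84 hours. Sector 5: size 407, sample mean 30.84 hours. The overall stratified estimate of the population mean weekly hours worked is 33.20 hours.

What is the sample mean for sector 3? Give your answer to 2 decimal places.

N = 90 + 295 + 228 + 72 + 407 = 1092.
Overall total = μ·N = 33.20·1092 = 36254.4.
Subtract the known strata: 90·35.59 + 295·35.95 + 72·41.84 + 407·30.84 = 29372.71.
Remaining total for sector 3: 36254.4 − 29372.71 = 6881.69.
Divide by its size: 6881.69 / 228 = 30.1829... → 30.18.

30.18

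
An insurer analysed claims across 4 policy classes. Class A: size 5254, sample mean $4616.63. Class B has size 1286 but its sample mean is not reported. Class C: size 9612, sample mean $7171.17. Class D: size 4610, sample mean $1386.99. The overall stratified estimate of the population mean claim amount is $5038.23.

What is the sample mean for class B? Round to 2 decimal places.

Σ Nₕx̄ₕ = N·μ, so 1286·x̄_B = 20762·5038.23 − (5254·4616.63 + 9612·7171.17 + 4610·1386.99).
= 104603731.26 − 99579083.96 = 5024647.3.
x̄_B = 5024647.3 / 1286 = 3907.1907... → 3907.19.

3907.19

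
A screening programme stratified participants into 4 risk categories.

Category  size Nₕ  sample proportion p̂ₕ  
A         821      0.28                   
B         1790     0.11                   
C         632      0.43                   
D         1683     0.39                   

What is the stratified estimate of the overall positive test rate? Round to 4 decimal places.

Wₕ = Nₕ/N with N = 4926: 0.1667, 0.3634, 0.1283, 0.3417.
p̂_st = 0.1667·0.28 + 0.3634·0.11 + 0.1283·0.43 + 0.3417·0.39 ≈ 0.275053... → 0.2751.

0.2751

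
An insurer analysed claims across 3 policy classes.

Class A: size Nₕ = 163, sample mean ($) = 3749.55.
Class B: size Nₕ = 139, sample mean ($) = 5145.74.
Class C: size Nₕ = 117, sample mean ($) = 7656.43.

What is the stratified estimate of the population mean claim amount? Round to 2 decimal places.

N = 163 + 139 + 117 = 419.
Overall mean = Σ (Nₕ/N)·x̄ₕ — weight by population share, not a simple average.
Σ Nₕx̄ₕ = 163·3749.55 + 139·5145.74 + 117·7656.43 = 611176.65 + 715257.86 + 895802.31 = 2222236.82.
Divide by N: 2222236.82 / 419 = 5303.6678... → 5303.67.

5303.67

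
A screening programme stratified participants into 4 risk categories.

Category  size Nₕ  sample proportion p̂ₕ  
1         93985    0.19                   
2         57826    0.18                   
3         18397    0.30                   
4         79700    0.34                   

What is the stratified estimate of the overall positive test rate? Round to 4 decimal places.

0.2436

Wₕ = Nₕ/N with N = 249908: 0.3761, 0.2314, 0.0736, 0.3189.
p̂_st = 0.3761·0.19 + 0.2314·0.18 + 0.0736·0.30 + 0.3189·0.34 ≈ 0.243621... → 0.2436.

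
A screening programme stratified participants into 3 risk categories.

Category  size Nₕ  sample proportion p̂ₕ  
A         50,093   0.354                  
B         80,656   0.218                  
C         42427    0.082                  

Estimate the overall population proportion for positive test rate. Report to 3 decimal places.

N = 50093 + 80656 + 42427 = 173176.
Overall proportion = Σ (Nₕ/N)·p̂ₕ.
Σ Nₕp̂ₕ = 17732.922 + 17583.008 + 3479.014 = 38794.944.
38794.944 / 173176 = 0.22402... → 0.224.

0.224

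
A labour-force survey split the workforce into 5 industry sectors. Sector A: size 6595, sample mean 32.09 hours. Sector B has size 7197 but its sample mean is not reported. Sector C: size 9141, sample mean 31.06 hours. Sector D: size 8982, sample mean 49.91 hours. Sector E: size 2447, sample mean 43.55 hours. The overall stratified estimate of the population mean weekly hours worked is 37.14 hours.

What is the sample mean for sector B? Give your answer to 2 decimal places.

31.37

N = 6595 + 7197 + 9141 + 8982 + 2447 = 34362.
Overall total = μ·N = 37.14·34362 = 1276204.68.
Subtract the known strata: 6595·32.09 + 9141·31.06 + 8982·49.91 + 2447·43.55 = 1050411.48.
Remaining total for sector B: 1276204.68 − 1050411.48 = 225793.2.
Divide by its size: 225793.2 / 7197 = 31.3732... → 31.37.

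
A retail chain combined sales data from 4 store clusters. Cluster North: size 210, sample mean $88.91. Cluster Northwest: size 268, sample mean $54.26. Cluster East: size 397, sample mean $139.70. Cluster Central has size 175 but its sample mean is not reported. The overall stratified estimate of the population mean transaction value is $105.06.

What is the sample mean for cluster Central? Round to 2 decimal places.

123.65

N = 210 + 268 + 397 + 175 = 1050.
Overall total = μ·N = 105.06·1050 = 110313.
Subtract the known strata: 210·88.91 + 268·54.26 + 397·139.70 = 88673.68.
Remaining total for cluster Central: 110313 − 88673.68 = 21639.32.
Divide by its size: 21639.32 / 175 = 123.6533... → 123.65.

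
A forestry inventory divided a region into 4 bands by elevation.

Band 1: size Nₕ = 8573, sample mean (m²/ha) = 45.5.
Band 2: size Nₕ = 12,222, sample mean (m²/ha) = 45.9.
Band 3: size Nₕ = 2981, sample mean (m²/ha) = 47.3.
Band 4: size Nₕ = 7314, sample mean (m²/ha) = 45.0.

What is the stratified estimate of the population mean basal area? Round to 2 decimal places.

45.71

N = 31090; weights Wₕ = Nₕ/N = (0.2757, 0.3931, 0.0959, 0.2353).
x̄_st = Σ Wₕ·x̄ₕ = 0.2757·45.5 + 0.3931·45.9 + 0.0959·47.3 + 0.2353·45.0 ≈ 45.7122...
→ 45.71.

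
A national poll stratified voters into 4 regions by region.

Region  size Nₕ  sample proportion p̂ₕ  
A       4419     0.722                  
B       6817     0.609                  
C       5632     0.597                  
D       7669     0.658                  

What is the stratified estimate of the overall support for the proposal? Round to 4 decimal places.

0.6419

N = 4419 + 6817 + 5632 + 7669 = 24537.
Overall proportion = Σ (Nₕ/N)·p̂ₕ.
Σ Nₕp̂ₕ = 3190.518 + 4151.553 + 3362.304 + 5046.202 = 15750.577.
15750.577 / 24537 = 0.641911... → 0.6419.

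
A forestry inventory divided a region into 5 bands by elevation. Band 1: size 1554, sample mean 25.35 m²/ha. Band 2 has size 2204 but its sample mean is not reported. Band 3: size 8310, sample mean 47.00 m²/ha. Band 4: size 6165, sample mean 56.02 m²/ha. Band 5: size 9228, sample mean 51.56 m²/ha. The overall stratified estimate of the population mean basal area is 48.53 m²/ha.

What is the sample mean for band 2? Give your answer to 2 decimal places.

N = 1554 + 2204 + 8310 + 6165 + 9228 = 27461.
Overall total = μ·N = 48.53·27461 = 1332682.33.
Subtract the known strata: 1554·25.35 + 8310·47.00 + 6165·56.02 + 9228·51.56 = 1251122.88.
Remaining total for band 2: 1332682.33 − 1251122.88 = 81559.45.
Divide by its size: 81559.45 / 2204 = 37.0052... → 37.01.

37.01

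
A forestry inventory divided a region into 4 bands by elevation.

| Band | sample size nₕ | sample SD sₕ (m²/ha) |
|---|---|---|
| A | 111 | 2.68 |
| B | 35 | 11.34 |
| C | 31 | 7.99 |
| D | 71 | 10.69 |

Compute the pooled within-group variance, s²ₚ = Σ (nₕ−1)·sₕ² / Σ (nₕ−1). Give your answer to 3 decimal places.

Degrees of freedom: 110 + 34 + 30 + 70 = 244.
Σ(nₕ−1)sₕ² = 110·7.1824 + 34·128.5956 + 30·63.8401 + 70·114.2761 = 15076.8444.
s²ₚ = 15076.8444 / 244 = 61.79035... → 61.790.

61.790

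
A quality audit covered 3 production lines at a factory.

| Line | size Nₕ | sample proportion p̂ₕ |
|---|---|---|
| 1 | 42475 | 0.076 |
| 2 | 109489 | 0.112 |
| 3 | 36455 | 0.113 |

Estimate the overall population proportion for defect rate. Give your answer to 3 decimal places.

Wₕ = Nₕ/N with N = 188419: 0.2254, 0.5811, 0.1935.
p̂_st = 0.2254·0.076 + 0.5811·0.112 + 0.1935·0.113 ≈ 0.10408... → 0.104.

0.104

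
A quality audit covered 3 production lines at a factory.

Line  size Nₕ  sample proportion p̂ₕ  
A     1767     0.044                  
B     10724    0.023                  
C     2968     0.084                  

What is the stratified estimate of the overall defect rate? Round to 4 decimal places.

N = 1767 + 10724 + 2968 = 15459.
Overall proportion = Σ (Nₕ/N)·p̂ₕ.
Σ Nₕp̂ₕ = 77.748 + 246.652 + 249.312 = 573.712.
573.712 / 15459 = 0.037112... → 0.0371.

0.0371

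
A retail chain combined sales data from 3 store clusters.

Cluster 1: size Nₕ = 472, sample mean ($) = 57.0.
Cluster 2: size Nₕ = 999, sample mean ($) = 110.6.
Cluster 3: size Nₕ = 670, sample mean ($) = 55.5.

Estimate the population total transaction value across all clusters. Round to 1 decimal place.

174578.4

1: 472·57.0 = 26904
2: 999·110.6 = 110489.4
3: 670·55.5 = 37185
τ̂ = Σ Nₕx̄ₕ = 174578.4.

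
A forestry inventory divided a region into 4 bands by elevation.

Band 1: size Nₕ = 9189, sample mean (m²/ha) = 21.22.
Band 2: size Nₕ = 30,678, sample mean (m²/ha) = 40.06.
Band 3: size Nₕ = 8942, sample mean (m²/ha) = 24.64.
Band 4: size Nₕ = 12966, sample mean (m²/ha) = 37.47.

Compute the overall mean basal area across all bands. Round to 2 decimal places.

N = 61775; weights Wₕ = Nₕ/N = (0.1487, 0.4966, 0.1448, 0.2099).
x̄_st = Σ Wₕ·x̄ₕ = 0.1487·21.22 + 0.4966·40.06 + 0.1448·24.64 + 0.2099·37.47 ≈ 34.4819...
→ 34.48.

34.48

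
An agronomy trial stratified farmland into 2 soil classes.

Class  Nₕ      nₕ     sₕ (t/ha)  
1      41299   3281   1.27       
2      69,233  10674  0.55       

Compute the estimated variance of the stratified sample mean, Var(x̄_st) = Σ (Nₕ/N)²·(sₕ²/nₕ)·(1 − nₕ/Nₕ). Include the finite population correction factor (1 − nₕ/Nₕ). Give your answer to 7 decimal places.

0.0000726

N = 110532. Term for each stratum: Wₕ²sₕ²/nₕ·(1−nₕ/Nₕ).
Var(x̄_st) = 0.0000631763 + 0.0000094044 = 0.0000725806 → 0.0000726.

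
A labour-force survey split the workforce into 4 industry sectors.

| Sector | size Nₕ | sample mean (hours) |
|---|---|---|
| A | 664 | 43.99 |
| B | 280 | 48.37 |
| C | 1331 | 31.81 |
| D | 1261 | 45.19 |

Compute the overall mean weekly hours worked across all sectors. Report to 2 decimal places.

N = 664 + 280 + 1331 + 1261 = 3536.
The stratified mean weights each stratum mean by its population share Nₕ/N.
Σ Nₕx̄ₕ = 664·43.99 + 280·48.37 + 1331·31.81 + 1261·45.19 = 29209.36 + 13543.6 + 42339.11 + 56984.59 = 142076.66.
Divide by N: 142076.66 / 3536 = 40.1801... → 40.18.

40.18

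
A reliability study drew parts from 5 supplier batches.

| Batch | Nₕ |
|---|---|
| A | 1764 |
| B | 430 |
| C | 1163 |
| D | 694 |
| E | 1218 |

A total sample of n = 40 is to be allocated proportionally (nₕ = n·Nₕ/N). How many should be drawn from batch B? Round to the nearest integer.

N = 1764 + 430 + 1163 + 694 + 1218 = 5269.
n_B = 40·430/5269 = 3.264... → 3.

3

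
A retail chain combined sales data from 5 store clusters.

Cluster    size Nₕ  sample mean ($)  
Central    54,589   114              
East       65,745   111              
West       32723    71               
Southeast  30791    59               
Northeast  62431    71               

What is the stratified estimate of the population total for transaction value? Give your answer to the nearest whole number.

22093444

Central: 54589·114 = 6223146
East: 65745·111 = 7297695
West: 32723·71 = 2323333
Southeast: 30791·59 = 1816669
Northeast: 62431·71 = 4432601
τ̂ = Σ Nₕx̄ₕ = 22093444.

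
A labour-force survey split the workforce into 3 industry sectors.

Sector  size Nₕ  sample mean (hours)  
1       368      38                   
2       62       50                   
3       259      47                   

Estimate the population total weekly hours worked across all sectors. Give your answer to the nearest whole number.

Population total = Σ Nₕ·x̄ₕ (each stratum's size times its mean).
368·38 + 62·50 + 259·47 = 13984 + 3100 + 12173 = 29257.

29257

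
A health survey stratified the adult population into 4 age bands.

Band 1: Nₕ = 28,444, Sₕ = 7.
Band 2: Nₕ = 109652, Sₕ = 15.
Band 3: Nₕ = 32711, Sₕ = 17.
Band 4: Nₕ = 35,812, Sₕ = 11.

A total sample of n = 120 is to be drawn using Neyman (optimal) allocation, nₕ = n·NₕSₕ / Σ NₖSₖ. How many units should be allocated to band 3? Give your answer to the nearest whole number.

24

1: NₕSₕ = 28444·7 = 199108
2: NₕSₕ = 109652·15 = 1644780
3: NₕSₕ = 32711·17 = 556087
4: NₕSₕ = 35812·11 = 393932
Σ NₕSₕ = 2793907.
n_3 = 120·556087/2793907 = 23.884... → 24.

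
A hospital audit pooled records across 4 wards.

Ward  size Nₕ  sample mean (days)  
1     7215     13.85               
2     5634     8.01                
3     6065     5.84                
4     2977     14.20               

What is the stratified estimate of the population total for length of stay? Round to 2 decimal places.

222749.09

1: 7215·13.85 = 99927.75
2: 5634·8.01 = 45128.34
3: 6065·5.84 = 35419.6
4: 2977·14.20 = 42273.4
τ̂ = Σ Nₕx̄ₕ = 222749.09.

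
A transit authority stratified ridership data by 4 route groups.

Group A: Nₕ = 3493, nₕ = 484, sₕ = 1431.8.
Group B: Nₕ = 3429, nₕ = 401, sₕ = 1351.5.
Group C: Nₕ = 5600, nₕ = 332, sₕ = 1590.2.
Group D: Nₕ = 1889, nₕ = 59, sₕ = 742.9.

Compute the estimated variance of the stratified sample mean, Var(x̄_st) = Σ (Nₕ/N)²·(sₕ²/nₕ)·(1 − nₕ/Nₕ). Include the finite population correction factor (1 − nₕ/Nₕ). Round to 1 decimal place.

N = 14411. Term for each stratum: Wₕ²sₕ²/nₕ·(1−nₕ/Nₕ).
Var(x̄_st) = 214.3640 + 227.7314 + 1081.9594 + 155.7053 = 1679.7601 → 1679.8.

1679.8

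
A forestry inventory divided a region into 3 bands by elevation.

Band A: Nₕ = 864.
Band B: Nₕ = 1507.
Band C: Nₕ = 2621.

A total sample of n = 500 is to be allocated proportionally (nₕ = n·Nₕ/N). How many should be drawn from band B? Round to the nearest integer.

151

Share of band B = 1507/4992 = 0.30188.
Allocate 500 × 0.30188 = 150.942... → 151.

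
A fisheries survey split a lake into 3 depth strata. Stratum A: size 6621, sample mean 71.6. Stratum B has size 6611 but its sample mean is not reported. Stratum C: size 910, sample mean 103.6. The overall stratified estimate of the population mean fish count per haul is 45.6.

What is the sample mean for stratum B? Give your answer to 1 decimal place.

Σ Nₕx̄ₕ = N·μ, so 6611·x̄_B = 14142·45.6 − (6621·71.6 + 910·103.6).
= 644875.2 − 568339.6 = 76535.6.
x̄_B = 76535.6 / 6611 = 11.577... → 11.6.

11.6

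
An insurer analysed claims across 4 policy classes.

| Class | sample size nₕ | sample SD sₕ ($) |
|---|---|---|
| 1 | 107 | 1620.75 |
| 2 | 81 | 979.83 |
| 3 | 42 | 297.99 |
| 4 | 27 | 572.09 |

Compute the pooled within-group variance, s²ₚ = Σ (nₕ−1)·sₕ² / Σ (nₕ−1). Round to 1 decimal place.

1452172.2

1: (107−1)·1620.75² = 106·2626830.5625 = 278444039.625
2: (81−1)·979.83² = 80·960066.8289 = 76805346.312
3: (42−1)·297.99² = 41·88798.0401 = 3640719.6441
4: (27−1)·572.09² = 26·327286.9681 = 8509461.1706
Numerator = 367399566.7517; denominator = Σ(nₕ−1) = 253.
s²ₚ = 367399566.7517/253 = 1452172.201... → 1452172.2.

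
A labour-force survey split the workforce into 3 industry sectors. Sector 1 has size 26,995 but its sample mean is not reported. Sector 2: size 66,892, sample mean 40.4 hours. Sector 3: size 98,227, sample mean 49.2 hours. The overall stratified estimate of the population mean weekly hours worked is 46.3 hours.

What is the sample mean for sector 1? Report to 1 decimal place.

50.4

Σ Nₕx̄ₕ = N·μ, so 26995·x̄_1 = 192114·46.3 − (66892·40.4 + 98227·49.2).
= 8894878.2 − 7535205.2 = 1359673.
x̄_1 = 1359673 / 26995 = 50.368... → 50.4.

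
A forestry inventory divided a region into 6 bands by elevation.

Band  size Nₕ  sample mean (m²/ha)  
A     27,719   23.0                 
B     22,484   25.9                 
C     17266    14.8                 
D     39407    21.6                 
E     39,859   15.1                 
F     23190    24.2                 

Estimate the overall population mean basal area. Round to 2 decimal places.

20.54

N = 169925; weights Wₕ = Nₕ/N = (0.1631, 0.1323, 0.1016, 0.2319, 0.2346, 0.1365).
x̄_st = Σ Wₕ·x̄ₕ = 0.1631·23.0 + 0.1323·25.9 + 0.1016·14.8 + 0.2319·21.6 + 0.2346·15.1 + 0.1365·24.2 ≈ 20.5365...
→ 20.54.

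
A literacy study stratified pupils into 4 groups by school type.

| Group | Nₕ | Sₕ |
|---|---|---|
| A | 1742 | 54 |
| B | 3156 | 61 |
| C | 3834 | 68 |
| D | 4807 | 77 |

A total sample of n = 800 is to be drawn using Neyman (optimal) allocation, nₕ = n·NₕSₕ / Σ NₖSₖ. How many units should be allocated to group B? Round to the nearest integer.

168

Σ NₕSₕ = 1742·54 + 3156·61 + 3834·68 + 4807·77 = 917435.
Share for B: 192516/917435 = 0.20984.
n_B = 800 × 0.20984 = 167.873... → 168.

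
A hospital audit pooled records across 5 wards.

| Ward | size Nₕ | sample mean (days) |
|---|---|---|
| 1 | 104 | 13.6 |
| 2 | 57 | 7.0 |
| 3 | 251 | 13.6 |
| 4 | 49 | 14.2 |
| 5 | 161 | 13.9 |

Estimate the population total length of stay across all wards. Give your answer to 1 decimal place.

8160.7

Population total = Σ Nₕ·x̄ₕ (each stratum's size times its mean).
104·13.6 + 57·7.0 + 251·13.6 + 49·14.2 + 161·13.9 = 1414.4 + 399 + 3413.6 + 695.8 + 2237.9 = 8160.7.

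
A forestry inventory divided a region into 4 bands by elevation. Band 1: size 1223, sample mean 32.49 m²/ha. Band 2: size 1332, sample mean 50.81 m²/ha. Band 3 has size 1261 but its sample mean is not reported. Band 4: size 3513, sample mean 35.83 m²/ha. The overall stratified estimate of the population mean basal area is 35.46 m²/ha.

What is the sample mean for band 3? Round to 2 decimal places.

21.10

Σ Nₕx̄ₕ = N·μ, so 1261·x̄_3 = 7329·35.46 − (1223·32.49 + 1332·50.81 + 3513·35.83).
= 259886.34 − 233284.98 = 26601.36.
x̄_3 = 26601.36 / 1261 = 21.0954... → 21.10.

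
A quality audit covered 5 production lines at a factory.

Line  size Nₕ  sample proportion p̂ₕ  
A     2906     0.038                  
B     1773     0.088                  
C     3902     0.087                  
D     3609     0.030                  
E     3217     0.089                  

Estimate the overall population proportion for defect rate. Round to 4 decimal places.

Wₕ = Nₕ/N with N = 15407: 0.1886, 0.1151, 0.2533, 0.2342, 0.2088.
p̂_st = 0.1886·0.038 + 0.1151·0.088 + 0.2533·0.087 + 0.2342·0.030 + 0.2088·0.089 ≈ 0.064939... → 0.0649.

0.0649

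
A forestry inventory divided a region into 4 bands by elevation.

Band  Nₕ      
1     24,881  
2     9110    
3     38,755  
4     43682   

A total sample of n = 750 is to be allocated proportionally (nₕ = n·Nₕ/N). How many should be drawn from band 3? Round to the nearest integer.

Share of band 3 = 38755/116428 = 0.33287.
Allocate 750 × 0.33287 = 249.650... → 250.

250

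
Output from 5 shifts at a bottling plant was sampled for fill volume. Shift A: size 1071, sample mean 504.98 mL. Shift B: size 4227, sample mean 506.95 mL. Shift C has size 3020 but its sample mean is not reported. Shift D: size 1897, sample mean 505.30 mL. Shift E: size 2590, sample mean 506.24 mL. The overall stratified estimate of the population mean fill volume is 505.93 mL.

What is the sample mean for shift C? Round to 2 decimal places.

N = 1071 + 4227 + 3020 + 1897 + 2590 = 12805.
Overall total = μ·N = 505.93·12805 = 6478433.65.
Subtract the known strata: 1071·504.98 + 4227·506.95 + 1897·505.30 + 2590·506.24 = 4953426.93.
Remaining total for shift C: 6478433.65 − 4953426.93 = 1525006.72.
Divide by its size: 1525006.72 / 3020 = 504.9691... → 504.97.

504.97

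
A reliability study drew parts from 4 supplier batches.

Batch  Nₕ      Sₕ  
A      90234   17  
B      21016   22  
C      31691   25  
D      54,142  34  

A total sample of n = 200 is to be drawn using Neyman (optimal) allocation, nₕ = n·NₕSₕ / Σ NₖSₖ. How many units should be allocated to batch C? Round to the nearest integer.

A: NₕSₕ = 90234·17 = 1533978
B: NₕSₕ = 21016·22 = 462352
C: NₕSₕ = 31691·25 = 792275
D: NₕSₕ = 54142·34 = 1840828
Σ NₕSₕ = 4629433.
n_C = 200·792275/4629433 = 34.228... → 34.

34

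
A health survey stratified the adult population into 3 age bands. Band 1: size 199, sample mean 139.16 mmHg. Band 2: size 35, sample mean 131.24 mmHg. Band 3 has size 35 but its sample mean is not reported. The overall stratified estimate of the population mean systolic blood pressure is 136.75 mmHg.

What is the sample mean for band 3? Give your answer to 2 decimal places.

N = 199 + 35 + 35 = 269.
Overall total = μ·N = 136.75·269 = 36785.75.
Subtract the known strata: 199·139.16 + 35·131.24 = 32286.24.
Remaining total for band 3: 36785.75 − 32286.24 = 4499.51.
Divide by its size: 4499.51 / 35 = 128.5574... → 128.56.

128.56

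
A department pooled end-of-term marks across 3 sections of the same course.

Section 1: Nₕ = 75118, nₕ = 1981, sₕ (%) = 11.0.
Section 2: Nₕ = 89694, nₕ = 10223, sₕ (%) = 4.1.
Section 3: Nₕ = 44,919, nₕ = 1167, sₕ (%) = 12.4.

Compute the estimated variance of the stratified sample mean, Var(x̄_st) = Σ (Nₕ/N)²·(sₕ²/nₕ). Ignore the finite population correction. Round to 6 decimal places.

0.014180

N = 209731. Term for each stratum: Wₕ²sₕ²/nₕ.
Var(x̄_st) = 0.007835445 + 0.000300740 + 0.006043763 = 0.014179948 → 0.014180.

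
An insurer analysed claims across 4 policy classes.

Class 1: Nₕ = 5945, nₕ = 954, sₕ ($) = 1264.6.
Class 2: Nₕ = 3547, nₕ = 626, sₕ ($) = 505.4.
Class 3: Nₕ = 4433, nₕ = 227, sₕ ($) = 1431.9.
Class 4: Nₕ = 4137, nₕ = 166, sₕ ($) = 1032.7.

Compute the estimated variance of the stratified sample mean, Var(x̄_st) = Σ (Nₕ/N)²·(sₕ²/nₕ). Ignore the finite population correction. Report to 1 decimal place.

1078.5

N = 18062; Wₕ = Nₕ/N.
class 1: (5945/18062)²·1264.6²/954 = 181.6059
class 2: (3547/18062)²·505.4²/626 = 15.7357
class 3: (4433/18062)²·1431.9²/227 = 544.0807
class 4: (4137/18062)²·1032.7²/166 = 337.0386
Sum = 1078.4609 → 1078.5.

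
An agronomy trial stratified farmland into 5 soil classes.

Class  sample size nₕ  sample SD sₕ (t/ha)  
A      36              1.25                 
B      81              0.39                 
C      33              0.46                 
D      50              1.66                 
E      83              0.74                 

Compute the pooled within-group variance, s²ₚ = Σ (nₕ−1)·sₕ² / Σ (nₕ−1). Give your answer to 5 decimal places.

A: (36−1)·1.25² = 35·1.5625 = 54.6875
B: (81−1)·0.39² = 80·0.1521 = 12.168
C: (33−1)·0.46² = 32·0.2116 = 6.7712
D: (50−1)·1.66² = 49·2.7556 = 135.0244
E: (83−1)·0.74² = 82·0.5476 = 44.9032
Numerator = 253.5543; denominator = Σ(nₕ−1) = 278.
s²ₚ = 253.5543/278 = 0.9120658... → 0.91207.

0.91207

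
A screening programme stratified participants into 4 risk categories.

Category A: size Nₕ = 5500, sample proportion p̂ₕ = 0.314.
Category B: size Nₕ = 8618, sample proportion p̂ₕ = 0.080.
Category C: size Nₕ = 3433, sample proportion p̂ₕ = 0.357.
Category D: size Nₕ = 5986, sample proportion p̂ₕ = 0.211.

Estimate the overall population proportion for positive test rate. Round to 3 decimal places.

0.208

Wₕ = Nₕ/N with N = 23537: 0.2337, 0.3661, 0.1459, 0.2543.
p̂_st = 0.2337·0.314 + 0.3661·0.080 + 0.1459·0.357 + 0.2543·0.211 ≈ 0.20840... → 0.208.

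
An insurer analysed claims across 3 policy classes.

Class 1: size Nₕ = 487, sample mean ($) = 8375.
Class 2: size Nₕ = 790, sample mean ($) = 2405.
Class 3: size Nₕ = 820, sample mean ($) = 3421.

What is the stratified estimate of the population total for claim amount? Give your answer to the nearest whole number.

8783795

Estimate total by summing Nₕ·x̄ₕ over strata.
487·8375 + 790·2405 + 820·3421 = 4078625 + 1899950 + 2805220 = 8783795.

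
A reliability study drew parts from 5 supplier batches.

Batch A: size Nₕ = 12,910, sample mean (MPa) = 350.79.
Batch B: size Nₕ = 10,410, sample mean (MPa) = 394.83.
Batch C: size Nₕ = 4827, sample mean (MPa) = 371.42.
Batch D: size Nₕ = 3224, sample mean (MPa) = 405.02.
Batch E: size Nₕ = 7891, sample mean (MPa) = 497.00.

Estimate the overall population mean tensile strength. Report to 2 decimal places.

N = 39262; weights Wₕ = Nₕ/N = (0.3288, 0.2651, 0.1229, 0.0821, 0.2010).
x̄_st = Σ Wₕ·x̄ₕ = 0.3288·350.79 + 0.2651·394.83 + 0.1229·371.42 + 0.0821·405.02 + 0.2010·497.00 ≈ 398.8420...
→ 398.84.

398.84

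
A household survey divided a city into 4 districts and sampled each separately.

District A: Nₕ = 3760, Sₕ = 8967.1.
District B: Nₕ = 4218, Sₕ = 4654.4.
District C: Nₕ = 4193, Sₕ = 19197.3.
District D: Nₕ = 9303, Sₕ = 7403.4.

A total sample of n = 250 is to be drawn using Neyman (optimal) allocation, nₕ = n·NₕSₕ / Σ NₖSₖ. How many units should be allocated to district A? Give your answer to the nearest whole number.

Σ NₕSₕ = 3760·8967.1 + 4218·4654.4 + 4193·19197.3 + 9303·7403.4 = 202716664.3.
Share for A: 33716296/202716664.3 = 0.16632.
n_A = 250 × 0.16632 = 41.581... → 42.

42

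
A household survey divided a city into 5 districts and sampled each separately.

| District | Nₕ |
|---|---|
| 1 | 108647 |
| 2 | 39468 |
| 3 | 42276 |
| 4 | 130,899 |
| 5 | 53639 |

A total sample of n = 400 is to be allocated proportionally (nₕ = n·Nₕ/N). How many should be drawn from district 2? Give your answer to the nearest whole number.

42

N = 108647 + 39468 + 42276 + 130899 + 53639 = 374929.
n_2 = 400·39468/374929 = 42.107... → 42.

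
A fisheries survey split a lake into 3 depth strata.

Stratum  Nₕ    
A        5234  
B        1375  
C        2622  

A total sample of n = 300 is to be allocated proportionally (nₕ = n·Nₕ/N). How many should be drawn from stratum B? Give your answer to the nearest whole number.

45

Share of stratum B = 1375/9231 = 0.14895.
Allocate 300 × 0.14895 = 44.686... → 45.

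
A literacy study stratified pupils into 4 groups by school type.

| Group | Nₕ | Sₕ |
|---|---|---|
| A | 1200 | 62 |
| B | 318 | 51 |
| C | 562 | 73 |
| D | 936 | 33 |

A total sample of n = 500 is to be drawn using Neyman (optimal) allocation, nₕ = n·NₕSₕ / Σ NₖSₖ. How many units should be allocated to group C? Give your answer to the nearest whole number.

Σ NₕSₕ = 1200·62 + 318·51 + 562·73 + 936·33 = 162532.
Share for C: 41026/162532 = 0.25242.
n_C = 500 × 0.25242 = 126.209... → 126.

126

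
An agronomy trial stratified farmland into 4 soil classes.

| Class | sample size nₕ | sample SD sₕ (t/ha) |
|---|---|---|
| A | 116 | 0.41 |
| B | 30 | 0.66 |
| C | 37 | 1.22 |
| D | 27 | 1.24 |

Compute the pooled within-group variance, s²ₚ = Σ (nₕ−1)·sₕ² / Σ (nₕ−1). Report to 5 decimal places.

Degrees of freedom: 115 + 29 + 36 + 26 = 206.
Σ(nₕ−1)sₕ² = 115·0.1681 + 29·0.4356 + 36·1.4884 + 26·1.5376 = 125.5239.
s²ₚ = 125.5239 / 206 = 0.6093393... → 0.60934.

0.60934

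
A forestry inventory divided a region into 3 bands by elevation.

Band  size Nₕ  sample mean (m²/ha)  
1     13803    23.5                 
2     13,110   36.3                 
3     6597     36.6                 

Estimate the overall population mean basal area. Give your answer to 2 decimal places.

x̄_st = (Σ Nₕx̄ₕ) / (Σ Nₕ) = (13803·23.5 + 13110·36.3 + 6597·36.6) / 33510
= 1041713.7 / 33510 = 31.0867... → 31.09.

31.09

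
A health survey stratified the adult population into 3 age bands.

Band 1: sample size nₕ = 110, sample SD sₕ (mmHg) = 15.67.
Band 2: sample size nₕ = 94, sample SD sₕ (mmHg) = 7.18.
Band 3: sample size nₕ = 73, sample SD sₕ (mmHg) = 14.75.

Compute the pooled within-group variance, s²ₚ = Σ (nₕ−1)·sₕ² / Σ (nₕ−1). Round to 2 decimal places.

1: (110−1)·15.67² = 109·245.5489 = 26764.8301
2: (94−1)·7.18² = 93·51.5524 = 4794.3732
3: (73−1)·14.75² = 72·217.5625 = 15664.5
Numerator = 47223.7033; denominator = Σ(nₕ−1) = 274.
s²ₚ = 47223.7033/274 = 172.3493... → 172.35.

172.35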